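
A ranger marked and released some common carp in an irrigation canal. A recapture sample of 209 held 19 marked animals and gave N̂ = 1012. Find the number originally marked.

From N = M·C/R: M = N·R / C = 1012·19 / 209 = 19228 / 209 = 92.

M = 92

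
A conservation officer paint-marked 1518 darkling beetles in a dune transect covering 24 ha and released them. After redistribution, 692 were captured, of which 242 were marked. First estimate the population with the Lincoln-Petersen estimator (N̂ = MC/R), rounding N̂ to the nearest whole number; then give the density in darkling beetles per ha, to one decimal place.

N̂ = 1518·692/242 = 1050456/242 ≈ 4340.7 → 4341
Density = N̂ / area = 4341 / 24 ≈ 180.88 → 180.9 per ha

density ≈ 180.9 darkling beetles per ha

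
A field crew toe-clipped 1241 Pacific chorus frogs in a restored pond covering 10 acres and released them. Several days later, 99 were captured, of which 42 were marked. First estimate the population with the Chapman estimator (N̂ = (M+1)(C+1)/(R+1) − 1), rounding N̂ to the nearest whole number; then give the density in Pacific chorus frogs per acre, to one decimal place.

density ≈ 288.7 Pacific chorus frogs per acre

N̂ = 1242·100/43 − 1 = 124200/43 − 1 ≈ 2887.4 → 2887
Density = N̂ / area = 2887 / 10 ≈ 288.70 → 288.7 per acre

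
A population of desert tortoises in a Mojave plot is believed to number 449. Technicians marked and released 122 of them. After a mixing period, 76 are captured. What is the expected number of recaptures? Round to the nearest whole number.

Expected recaptures E[R] = M·C / N.
E[R] = 122 × 76 / 449 = 9272 / 449 ≈ 20.7 → 21

expected recaptures ≈ 21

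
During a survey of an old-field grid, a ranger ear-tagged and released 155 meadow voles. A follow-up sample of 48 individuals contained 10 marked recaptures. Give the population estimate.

N = 744

Lincoln-Petersen assumes M/N = R/C, so N = M·C / R.
N = (155 × 48) / 10 = 7440 / 10 = 744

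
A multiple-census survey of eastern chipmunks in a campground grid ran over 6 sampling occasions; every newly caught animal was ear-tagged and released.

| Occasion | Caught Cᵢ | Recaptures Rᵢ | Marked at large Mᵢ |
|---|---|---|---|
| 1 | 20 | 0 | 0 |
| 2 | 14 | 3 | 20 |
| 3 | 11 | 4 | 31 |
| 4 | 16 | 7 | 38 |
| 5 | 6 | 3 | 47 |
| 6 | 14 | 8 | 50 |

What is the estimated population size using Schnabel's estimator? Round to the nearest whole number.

N ≈ 88

Σ MᵢCᵢ = 0·20 + 20·14 + 31·11 + 38·16 + 47·6 + 50·14 = 0 + 280 + 341 + 608 + 282 + 700 = 2211
Σ Rᵢ = 0 + 3 + 4 + 7 + 3 + 8 = 25
N̂ = 2211 / 25 ≈ 88.4 → 88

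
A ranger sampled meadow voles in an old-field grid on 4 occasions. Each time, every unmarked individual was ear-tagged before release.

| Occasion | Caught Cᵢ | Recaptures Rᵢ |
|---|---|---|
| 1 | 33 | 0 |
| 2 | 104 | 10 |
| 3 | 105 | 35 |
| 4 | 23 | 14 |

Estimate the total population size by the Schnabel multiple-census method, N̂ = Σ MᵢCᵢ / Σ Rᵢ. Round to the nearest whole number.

N ≈ 361

Marked at large before each occasion: Mᵢ = Σⱼ<ᵢ (Cⱼ − Rⱼ) → M1=0, M2=33, M3=127, M4=197
Σ MᵢCᵢ = 0·33 + 33·104 + 127·105 + 197·23 = 0 + 3432 + 13335 + 4531 = 21298
Σ Rᵢ = 0 + 10 + 35 + 14 = 59
N̂ = 21298 / 59 ≈ 361.0 → 361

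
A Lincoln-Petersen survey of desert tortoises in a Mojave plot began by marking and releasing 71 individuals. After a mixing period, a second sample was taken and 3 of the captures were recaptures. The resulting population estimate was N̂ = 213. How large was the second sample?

From N = M·C/R: C = N·R / M = 213·3 / 71 = 639 / 71 = 9.

C = 9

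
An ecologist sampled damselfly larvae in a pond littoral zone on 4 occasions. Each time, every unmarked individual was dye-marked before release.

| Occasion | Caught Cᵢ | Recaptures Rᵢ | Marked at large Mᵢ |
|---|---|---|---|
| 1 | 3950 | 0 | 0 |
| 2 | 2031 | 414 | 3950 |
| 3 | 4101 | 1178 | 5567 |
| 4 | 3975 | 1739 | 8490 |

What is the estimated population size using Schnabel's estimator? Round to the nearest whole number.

N ≈ 19,394

Σ MᵢCᵢ = 0·3950 + 3950·2031 + 5567·4101 + 8490·3975 = 0 + 8022450 + 22830267 + 33747750 = 64600467
Σ Rᵢ = 0 + 414 + 1178 + 1739 = 3331
N̂ = 64600467 / 3331 ≈ 19393.7 → 19394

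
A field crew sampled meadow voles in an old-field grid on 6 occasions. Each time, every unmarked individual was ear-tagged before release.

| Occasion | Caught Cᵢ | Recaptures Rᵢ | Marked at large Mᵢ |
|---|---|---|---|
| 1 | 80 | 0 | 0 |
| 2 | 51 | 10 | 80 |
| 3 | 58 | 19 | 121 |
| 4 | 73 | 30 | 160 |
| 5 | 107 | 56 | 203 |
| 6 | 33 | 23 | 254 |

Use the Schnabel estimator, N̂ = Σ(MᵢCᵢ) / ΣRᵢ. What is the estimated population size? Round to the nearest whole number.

N ≈ 383

Σ MᵢCᵢ = 0·80 + 80·51 + 121·58 + 160·73 + 203·107 + 254·33 = 0 + 4080 + 7018 + 11680 + 21721 + 8382 = 52881
Σ Rᵢ = 0 + 10 + 19 + 30 + 56 + 23 = 138
N̂ = 52881 / 138 ≈ 383.2 → 383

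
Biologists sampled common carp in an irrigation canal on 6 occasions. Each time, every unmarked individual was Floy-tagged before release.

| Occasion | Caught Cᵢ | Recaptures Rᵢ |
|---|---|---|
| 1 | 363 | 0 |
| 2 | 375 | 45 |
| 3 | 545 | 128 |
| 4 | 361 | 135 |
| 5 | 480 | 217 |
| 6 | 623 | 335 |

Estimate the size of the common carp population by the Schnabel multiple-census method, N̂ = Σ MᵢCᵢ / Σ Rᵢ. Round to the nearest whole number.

Marked at large before each occasion: Mᵢ = Σⱼ<ᵢ (Cⱼ − Rⱼ) → M1=0, M2=363, M3=693, M4=1110, M5=1336, M6=1599
Σ MᵢCᵢ = 0·363 + 363·375 + 693·545 + 1110·361 + 1336·480 + 1599·623 = 0 + 136125 + 377685 + 400710 + 641280 + 996177 = 2551977
Σ Rᵢ = 0 + 45 + 128 + 135 + 217 + 335 = 860
N̂ = 2551977 / 860 ≈ 2967.4 → 2967

N ≈ 2967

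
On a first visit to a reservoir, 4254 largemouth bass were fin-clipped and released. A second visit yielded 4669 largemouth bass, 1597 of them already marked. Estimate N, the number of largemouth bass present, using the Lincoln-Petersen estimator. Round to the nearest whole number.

Lincoln-Petersen assumes M/N = R/C, so N = M·C / R.
N = (4254 × 4669) / 1597 = 19861926 / 1597 ≈ 12437.0 → 12437

N ≈ 12,437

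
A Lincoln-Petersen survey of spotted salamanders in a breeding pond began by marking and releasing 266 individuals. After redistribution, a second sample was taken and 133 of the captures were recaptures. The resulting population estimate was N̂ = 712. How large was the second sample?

From N = M·C/R: C = N·R / M = 712·133 / 266 = 94696 / 266 = 356.

C = 356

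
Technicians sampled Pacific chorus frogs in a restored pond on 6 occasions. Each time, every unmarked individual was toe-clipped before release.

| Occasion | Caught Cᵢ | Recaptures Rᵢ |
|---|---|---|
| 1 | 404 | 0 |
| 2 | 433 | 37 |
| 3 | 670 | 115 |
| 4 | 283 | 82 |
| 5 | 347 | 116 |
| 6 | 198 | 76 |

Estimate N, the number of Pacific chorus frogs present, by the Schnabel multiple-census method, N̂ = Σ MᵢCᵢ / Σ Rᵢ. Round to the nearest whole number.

N ≈ 4667

Marked at large before each occasion: Mᵢ = Σⱼ<ᵢ (Cⱼ − Rⱼ) → M1=0, M2=404, M3=800, M4=1355, M5=1556, M6=1787
Σ MᵢCᵢ = 0·404 + 404·433 + 800·670 + 1355·283 + 1556·347 + 1787·198 = 0 + 174932 + 536000 + 383465 + 539932 + 353826 = 1988155
Σ Rᵢ = 0 + 37 + 115 + 82 + 116 + 76 = 426
N̂ = 1988155 / 426 ≈ 4667.0 → 4667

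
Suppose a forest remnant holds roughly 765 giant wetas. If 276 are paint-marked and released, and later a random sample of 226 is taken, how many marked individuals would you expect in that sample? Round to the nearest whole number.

expected recaptures ≈ 82

The marked fraction of the population is 276/765, so in a sample of 226 expect C·(M/N) marked.
E[R] = 276 × 226 / 765 = 62376 / 765 ≈ 81.5 → 82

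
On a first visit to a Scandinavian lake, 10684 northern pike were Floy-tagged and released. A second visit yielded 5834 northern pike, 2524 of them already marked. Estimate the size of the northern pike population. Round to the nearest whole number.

N ≈ 24,695

N = (10684 × 5834) / 2524 = 62330456 / 2524 ≈ 24695.1 → 24695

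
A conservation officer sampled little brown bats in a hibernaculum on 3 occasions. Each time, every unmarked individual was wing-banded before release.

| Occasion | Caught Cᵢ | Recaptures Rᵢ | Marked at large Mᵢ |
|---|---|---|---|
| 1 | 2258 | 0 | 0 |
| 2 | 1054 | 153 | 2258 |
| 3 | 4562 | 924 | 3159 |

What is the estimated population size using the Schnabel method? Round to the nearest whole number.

N ≈ 15,591

Σ MᵢCᵢ = 0·2258 + 2258·1054 + 3159·4562 = 0 + 2379932 + 14411358 = 16791290
Σ Rᵢ = 0 + 153 + 924 = 1077
N̂ = 16791290 / 1077 ≈ 15590.8 → 15591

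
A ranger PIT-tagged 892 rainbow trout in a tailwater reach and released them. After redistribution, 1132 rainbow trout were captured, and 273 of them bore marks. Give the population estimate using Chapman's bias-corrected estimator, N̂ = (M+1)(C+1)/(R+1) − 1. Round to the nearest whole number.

N̂ = (892+1)(1132+1)/(273+1) − 1 = 893·1133/274 − 1
= 1011769/274 − 1 ≈ 3692.6 − 1 ≈ 3691.6 → 3692

N ≈ 3692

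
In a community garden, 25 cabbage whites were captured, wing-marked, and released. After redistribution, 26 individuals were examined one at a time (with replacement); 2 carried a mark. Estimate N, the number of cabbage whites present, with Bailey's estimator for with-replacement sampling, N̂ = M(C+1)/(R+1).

N̂ = 25·(26+1)/(2+1) = 25·27/3 = 675/3 = 225

N = 225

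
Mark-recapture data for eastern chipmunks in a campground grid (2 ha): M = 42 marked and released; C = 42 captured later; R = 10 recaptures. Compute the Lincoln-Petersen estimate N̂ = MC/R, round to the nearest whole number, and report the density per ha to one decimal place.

density ≈ 88.0 eastern chipmunks per ha

N̂ = 42·42/10 = 1764/10 ≈ 176.4 → 176
Density = N̂ / area = 176 / 2 = 88.0 per ha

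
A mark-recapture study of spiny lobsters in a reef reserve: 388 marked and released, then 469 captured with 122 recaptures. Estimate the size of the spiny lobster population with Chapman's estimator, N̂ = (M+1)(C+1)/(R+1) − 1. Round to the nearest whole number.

N ≈ 1485

N̂ = (388+1)(469+1)/(122+1) − 1 = 389·470/123 − 1
= 182830/123 − 1 ≈ 1486.4 − 1 ≈ 1485.4 → 1485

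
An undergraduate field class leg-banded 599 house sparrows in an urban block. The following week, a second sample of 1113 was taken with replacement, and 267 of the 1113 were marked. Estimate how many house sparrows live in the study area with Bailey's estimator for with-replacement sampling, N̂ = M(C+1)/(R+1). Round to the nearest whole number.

N ≈ 2490

N̂ = 599·(1113+1)/(267+1) = 599·1114/268 = 667286/268 ≈ 2489.9 → 2490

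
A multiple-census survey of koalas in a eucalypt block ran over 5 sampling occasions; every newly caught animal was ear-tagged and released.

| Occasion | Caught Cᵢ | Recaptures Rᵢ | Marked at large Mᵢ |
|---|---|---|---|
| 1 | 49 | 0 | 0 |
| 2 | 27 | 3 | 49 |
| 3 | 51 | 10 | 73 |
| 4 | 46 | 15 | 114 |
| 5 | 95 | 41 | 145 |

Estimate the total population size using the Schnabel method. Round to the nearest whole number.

Σ MᵢCᵢ = 0·49 + 49·27 + 73·51 + 114·46 + 145·95 = 0 + 1323 + 3723 + 5244 + 13775 = 24065
Σ Rᵢ = 0 + 3 + 10 + 15 + 41 = 69
N̂ = 24065 / 69 ≈ 348.8 → 349

N ≈ 349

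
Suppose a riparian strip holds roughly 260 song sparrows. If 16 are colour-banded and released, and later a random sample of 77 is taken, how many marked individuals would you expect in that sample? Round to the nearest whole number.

expected recaptures ≈ 5

The marked fraction of the population is 16/260, so in a sample of 77 expect C·(M/N) marked.
E[R] = 16 × 77 / 260 = 1232 / 260 ≈ 4.7 → 5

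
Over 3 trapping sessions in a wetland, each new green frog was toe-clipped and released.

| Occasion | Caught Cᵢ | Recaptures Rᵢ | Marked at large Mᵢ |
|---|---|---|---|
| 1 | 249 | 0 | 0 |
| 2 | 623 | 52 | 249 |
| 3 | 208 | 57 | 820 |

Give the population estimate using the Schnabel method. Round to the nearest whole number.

N ≈ 2988

Σ MᵢCᵢ = 0·249 + 249·623 + 820·208 = 0 + 155127 + 170560 = 325687
Σ Rᵢ = 0 + 52 + 57 = 109
N̂ = 325687 / 109 ≈ 2988.0 → 2988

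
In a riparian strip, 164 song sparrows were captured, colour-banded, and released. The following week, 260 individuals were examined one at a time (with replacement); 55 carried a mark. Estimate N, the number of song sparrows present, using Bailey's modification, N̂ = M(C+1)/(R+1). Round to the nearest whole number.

N̂ = 164·(260+1)/(55+1) = 164·261/56 = 42804/56 ≈ 764.4 → 764

N ≈ 764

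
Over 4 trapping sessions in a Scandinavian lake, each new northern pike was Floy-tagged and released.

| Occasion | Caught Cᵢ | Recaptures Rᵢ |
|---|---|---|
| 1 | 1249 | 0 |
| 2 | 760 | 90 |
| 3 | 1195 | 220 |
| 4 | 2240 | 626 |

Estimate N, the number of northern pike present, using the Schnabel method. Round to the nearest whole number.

N ≈ 10,390

Marked at large before each occasion: Mᵢ = Σⱼ<ᵢ (Cⱼ − Rⱼ) → M1=0, M2=1249, M3=1919, M4=2894
Σ MᵢCᵢ = 0·1249 + 1249·760 + 1919·1195 + 2894·2240 = 0 + 949240 + 2293205 + 6482560 = 9725005
Σ Rᵢ = 0 + 90 + 220 + 626 = 936
N̂ = 9725005 / 936 ≈ 10390.0 → 10390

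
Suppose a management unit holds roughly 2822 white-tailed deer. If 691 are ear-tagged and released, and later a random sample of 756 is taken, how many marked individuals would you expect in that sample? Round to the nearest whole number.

expected recaptures ≈ 185

The marked fraction of the population is 691/2822, so in a sample of 756 expect C·(M/N) marked.
E[R] = 691 × 756 / 2822 = 522396 / 2822 ≈ 185.1 → 185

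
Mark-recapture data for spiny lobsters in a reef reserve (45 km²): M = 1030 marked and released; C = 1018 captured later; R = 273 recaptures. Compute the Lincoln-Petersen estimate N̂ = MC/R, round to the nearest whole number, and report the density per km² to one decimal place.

N̂ = 1030·1018/273 = 1048540/273 ≈ 3840.8 → 3841
Density = N̂ / area = 3841 / 45 ≈ 85.36 → 85.4 per km²

density ≈ 85.4 spiny lobsters per km²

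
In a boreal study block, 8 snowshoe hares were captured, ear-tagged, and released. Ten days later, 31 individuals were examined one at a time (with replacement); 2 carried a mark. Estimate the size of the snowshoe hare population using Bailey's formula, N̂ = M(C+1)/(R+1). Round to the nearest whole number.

N̂ = 8·(31+1)/(2+1) = 8·32/3 = 256/3 ≈ 85.3 → 85

N ≈ 85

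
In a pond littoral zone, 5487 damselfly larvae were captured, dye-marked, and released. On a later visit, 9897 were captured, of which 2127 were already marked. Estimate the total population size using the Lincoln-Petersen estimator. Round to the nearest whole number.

N ≈ 25,531

N = (5487 × 9897) / 2127 = 54304839 / 2127 ≈ 25531.2 → 25531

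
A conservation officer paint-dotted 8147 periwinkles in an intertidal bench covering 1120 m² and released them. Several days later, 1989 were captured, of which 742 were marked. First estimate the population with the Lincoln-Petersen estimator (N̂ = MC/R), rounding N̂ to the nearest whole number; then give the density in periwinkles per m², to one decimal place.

N̂ = 8147·1989/742 = 16204383/742 ≈ 21838.8 → 21839
Density = N̂ / area = 21839 / 1120 ≈ 19.50 → 19.5 per m²

density ≈ 19.5 periwinkles per m²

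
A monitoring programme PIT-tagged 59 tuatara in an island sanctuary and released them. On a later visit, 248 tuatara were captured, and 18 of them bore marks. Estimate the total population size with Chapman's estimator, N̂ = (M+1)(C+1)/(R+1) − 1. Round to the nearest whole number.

N̂ = (59+1)(248+1)/(18+1) − 1 = 60·249/19 − 1
= 14940/19 − 1 ≈ 786.3 − 1 ≈ 785.3 → 785

N ≈ 785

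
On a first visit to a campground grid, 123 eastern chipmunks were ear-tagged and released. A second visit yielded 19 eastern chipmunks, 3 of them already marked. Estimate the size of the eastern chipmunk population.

N = 779

Lincoln-Petersen assumes M/N = R/C, so N = M·C / R.
N = (123 × 19) / 3 = 2337 / 3 = 779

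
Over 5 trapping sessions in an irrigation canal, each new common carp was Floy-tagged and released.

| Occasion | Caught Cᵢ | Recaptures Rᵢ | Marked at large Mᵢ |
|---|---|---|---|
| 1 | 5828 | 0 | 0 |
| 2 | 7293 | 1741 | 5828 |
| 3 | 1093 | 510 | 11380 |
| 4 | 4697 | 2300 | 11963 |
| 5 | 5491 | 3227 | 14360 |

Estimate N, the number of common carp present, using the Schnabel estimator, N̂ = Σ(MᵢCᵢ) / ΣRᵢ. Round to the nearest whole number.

Σ MᵢCᵢ = 0·5828 + 5828·7293 + 11380·1093 + 11963·4697 + 14360·5491 = 0 + 42503604 + 12438340 + 56190211 + 78850760 = 189982915
Σ Rᵢ = 0 + 1741 + 510 + 2300 + 3227 = 7778
N̂ = 189982915 / 7778 ≈ 24425.7 → 24426

N ≈ 24,426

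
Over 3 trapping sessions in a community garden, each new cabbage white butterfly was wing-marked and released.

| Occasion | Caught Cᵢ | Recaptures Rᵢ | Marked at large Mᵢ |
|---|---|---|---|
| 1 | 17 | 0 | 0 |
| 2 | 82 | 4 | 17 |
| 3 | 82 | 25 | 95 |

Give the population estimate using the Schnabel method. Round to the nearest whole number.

N ≈ 317

Σ MᵢCᵢ = 0·17 + 17·82 + 95·82 = 0 + 1394 + 7790 = 9184
Σ Rᵢ = 0 + 4 + 25 = 29
N̂ = 9184 / 29 ≈ 316.7 → 317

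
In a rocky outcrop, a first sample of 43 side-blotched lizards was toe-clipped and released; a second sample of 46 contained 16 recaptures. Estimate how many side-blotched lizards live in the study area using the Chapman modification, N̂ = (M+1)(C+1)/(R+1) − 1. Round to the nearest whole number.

N ≈ 121

N̂ = (43+1)(46+1)/(16+1) − 1 = 44·47/17 − 1
= 2068/17 − 1 ≈ 121.6 − 1 ≈ 120.6 → 121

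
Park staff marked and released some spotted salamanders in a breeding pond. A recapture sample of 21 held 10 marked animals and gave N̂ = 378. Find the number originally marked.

M = 180

From N = M·C/R: M = N·R / C = 378·10 / 21 = 3780 / 21 = 180.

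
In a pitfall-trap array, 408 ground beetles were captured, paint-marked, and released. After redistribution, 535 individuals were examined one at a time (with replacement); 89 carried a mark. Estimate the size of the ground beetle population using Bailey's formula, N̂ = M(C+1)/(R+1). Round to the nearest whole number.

N ≈ 2430

N̂ = 408·(535+1)/(89+1) = 408·536/90 = 218688/90 ≈ 2429.9 → 2430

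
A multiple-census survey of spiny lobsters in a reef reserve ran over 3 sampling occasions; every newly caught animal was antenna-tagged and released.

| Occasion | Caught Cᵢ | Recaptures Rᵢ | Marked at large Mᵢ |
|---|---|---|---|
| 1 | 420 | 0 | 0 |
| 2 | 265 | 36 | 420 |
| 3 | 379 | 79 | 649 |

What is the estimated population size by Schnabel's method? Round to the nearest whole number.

Σ MᵢCᵢ = 0·420 + 420·265 + 649·379 = 0 + 111300 + 245971 = 357271
Σ Rᵢ = 0 + 36 + 79 = 115
N̂ = 357271 / 115 ≈ 3106.7 → 3107

N ≈ 3107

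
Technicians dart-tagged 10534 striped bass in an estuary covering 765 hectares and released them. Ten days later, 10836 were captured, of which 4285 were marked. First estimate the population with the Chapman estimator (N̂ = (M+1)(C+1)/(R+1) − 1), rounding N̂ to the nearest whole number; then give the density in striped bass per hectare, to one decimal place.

density ≈ 34.8 striped bass per hectare

N̂ = 10535·10837/4286 − 1 = 114167795/4286 − 1 ≈ 26636.4 → 26636
Density = N̂ / area = 26636 / 765 ≈ 34.82 → 34.8 per hectare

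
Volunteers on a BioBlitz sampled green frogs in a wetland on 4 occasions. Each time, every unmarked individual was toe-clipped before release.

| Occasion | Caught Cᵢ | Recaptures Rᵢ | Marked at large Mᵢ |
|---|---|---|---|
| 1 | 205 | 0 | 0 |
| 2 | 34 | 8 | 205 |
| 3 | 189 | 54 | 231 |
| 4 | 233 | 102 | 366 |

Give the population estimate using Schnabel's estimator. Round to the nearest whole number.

N ≈ 829

Σ MᵢCᵢ = 0·205 + 205·34 + 231·189 + 366·233 = 0 + 6970 + 43659 + 85278 = 135907
Σ Rᵢ = 0 + 8 + 54 + 102 = 164
N̂ = 135907 / 164 ≈ 828.7 → 829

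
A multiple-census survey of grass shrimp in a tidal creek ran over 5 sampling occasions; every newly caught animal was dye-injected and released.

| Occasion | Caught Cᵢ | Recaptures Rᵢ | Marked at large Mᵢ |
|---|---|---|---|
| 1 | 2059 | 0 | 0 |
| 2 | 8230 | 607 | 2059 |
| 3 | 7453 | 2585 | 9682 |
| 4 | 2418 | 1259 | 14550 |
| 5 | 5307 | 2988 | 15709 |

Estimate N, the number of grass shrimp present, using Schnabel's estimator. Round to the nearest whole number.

Σ MᵢCᵢ = 0·2059 + 2059·8230 + 9682·7453 + 14550·2418 + 15709·5307 = 0 + 16945570 + 72159946 + 35181900 + 83367663 = 207655079
Σ Rᵢ = 0 + 607 + 2585 + 1259 + 2988 = 7439
N̂ = 207655079 / 7439 ≈ 27914.4 → 27914

N ≈ 27,914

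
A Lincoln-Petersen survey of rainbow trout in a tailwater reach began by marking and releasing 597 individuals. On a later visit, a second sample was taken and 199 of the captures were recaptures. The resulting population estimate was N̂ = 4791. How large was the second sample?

From N = M·C/R: C = N·R / M = 4791·199 / 597 = 953409 / 597 = 1597.

C = 1597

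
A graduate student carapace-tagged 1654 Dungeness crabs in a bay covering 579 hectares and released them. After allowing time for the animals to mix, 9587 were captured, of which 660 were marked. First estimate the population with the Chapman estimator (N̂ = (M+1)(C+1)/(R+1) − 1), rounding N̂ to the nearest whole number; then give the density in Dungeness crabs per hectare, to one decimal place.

N̂ = 1655·9588/661 − 1 = 15868140/661 − 1 ≈ 24005.3 → 24005
Density = N̂ / area = 24005 / 579 ≈ 41.46 → 41.5 per hectare

density ≈ 41.5 Dungeness crabs per hectare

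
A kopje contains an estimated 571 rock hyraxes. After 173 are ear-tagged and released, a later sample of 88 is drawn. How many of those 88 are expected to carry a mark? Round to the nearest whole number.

expected recaptures ≈ 27

The marked fraction of the population is 173/571, so in a sample of 88 expect C·(M/N) marked.
E[R] = 173 × 88 / 571 = 15224 / 571 ≈ 26.7 → 27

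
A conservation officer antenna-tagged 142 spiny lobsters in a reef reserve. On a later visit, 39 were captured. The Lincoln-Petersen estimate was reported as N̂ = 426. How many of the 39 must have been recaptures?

R = 13

From N = M·C/R: R = M·C / N = 142·39 / 426 = 5538 / 426 = 13.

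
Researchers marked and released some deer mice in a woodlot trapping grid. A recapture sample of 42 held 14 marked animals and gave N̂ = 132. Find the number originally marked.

From N = M·C/R: M = N·R / C = 132·14 / 42 = 1848 / 42 = 44.

M = 44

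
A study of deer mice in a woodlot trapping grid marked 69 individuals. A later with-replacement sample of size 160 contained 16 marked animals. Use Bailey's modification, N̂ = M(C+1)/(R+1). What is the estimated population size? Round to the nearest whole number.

N ≈ 653

N̂ = 69·(160+1)/(16+1) = 69·161/17 = 11109/17 ≈ 653.47 → 653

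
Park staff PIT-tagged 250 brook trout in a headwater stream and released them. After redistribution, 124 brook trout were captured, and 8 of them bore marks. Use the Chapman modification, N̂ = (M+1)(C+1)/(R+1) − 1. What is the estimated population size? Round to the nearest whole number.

N̂ = (250+1)(124+1)/(8+1) − 1 = 251·125/9 − 1
= 31375/9 − 1 ≈ 3486.1 − 1 ≈ 3485.1 → 3485

N ≈ 3485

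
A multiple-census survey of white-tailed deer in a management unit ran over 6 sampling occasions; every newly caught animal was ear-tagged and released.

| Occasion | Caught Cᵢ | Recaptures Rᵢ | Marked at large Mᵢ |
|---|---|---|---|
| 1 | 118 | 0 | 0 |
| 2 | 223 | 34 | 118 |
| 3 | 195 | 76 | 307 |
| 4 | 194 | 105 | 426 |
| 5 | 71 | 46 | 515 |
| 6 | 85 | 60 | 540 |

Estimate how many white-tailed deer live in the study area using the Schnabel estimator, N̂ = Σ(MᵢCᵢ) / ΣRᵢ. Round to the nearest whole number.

N ≈ 783

Σ MᵢCᵢ = 0·118 + 118·223 + 307·195 + 426·194 + 515·71 + 540·85 = 0 + 26314 + 59865 + 82644 + 36565 + 45900 = 251288
Σ Rᵢ = 0 + 34 + 76 + 105 + 46 + 60 = 321
N̂ = 251288 / 321 ≈ 782.8 → 783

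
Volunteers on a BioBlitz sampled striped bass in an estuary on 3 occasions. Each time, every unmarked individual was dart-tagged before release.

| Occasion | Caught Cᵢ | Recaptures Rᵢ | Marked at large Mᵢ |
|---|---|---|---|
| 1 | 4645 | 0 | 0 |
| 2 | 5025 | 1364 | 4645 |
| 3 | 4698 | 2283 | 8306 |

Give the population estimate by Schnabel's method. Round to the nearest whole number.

Σ MᵢCᵢ = 0·4645 + 4645·5025 + 8306·4698 = 0 + 23341125 + 39021588 = 62362713
Σ Rᵢ = 0 + 1364 + 2283 = 3647
N̂ = 62362713 / 3647 ≈ 17099.7 → 17100

N ≈ 17,100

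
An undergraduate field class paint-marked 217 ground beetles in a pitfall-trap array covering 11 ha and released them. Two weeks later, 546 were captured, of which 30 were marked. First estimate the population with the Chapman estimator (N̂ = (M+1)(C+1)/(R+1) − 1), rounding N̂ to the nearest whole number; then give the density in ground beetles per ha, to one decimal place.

density ≈ 349.6 ground beetles per ha

N̂ = 218·547/31 − 1 = 119246/31 − 1 ≈ 3845.6 → 3846
Density = N̂ / area = 3846 / 11 ≈ 349.64 → 349.6 per ha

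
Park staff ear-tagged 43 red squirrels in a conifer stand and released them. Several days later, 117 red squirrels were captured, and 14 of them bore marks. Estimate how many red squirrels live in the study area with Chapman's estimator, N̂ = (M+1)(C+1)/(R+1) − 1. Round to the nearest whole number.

N ≈ 345

N̂ = (43+1)(117+1)/(14+1) − 1 = 44·118/15 − 1
= 5192/15 − 1 ≈ 346.1 − 1 ≈ 345.1 → 345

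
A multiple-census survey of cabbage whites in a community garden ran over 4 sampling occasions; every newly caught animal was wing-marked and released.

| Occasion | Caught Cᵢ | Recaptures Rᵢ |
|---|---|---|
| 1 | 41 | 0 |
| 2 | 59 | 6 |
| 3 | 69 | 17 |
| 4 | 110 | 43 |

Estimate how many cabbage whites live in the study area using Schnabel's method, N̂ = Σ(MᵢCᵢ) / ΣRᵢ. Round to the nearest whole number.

N ≈ 378

Marked at large before each occasion: Mᵢ = Σⱼ<ᵢ (Cⱼ − Rⱼ) → M1=0, M2=41, M3=94, M4=146
Σ MᵢCᵢ = 0·41 + 41·59 + 94·69 + 146·110 = 0 + 2419 + 6486 + 16060 = 24965
Σ Rᵢ = 0 + 6 + 17 + 43 = 66
N̂ = 24965 / 66 ≈ 378.3 → 378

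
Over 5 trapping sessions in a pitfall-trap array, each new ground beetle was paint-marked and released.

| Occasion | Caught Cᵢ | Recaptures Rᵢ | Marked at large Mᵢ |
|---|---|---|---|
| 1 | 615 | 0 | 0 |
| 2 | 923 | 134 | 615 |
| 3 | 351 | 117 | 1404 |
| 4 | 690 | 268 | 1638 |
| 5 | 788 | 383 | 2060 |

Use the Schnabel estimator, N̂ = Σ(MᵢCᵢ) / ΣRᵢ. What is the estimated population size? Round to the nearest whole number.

Σ MᵢCᵢ = 0·615 + 615·923 + 1404·351 + 1638·690 + 2060·788 = 0 + 567645 + 492804 + 1130220 + 1623280 = 3813949
Σ Rᵢ = 0 + 134 + 117 + 268 + 383 = 902
N̂ = 3813949 / 902 ≈ 4228.3 → 4228

N ≈ 4228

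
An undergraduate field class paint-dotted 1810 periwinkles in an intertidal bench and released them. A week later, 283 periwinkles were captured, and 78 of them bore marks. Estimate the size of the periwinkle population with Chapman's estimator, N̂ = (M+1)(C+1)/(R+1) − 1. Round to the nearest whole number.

N ≈ 6509

N̂ = (1810+1)(283+1)/(78+1) − 1 = 1811·284/79 − 1
= 514324/79 − 1 ≈ 6510.4 − 1 ≈ 6509.4 → 6509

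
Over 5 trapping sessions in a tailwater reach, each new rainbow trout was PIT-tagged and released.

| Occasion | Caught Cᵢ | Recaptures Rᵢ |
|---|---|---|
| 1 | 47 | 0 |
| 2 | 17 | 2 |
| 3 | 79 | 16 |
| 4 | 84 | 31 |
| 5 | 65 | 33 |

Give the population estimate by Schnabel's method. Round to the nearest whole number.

N ≈ 339

Marked at large before each occasion: Mᵢ = Σⱼ<ᵢ (Cⱼ − Rⱼ) → M1=0, M2=47, M3=62, M4=125, M5=178
Σ MᵢCᵢ = 0·47 + 47·17 + 62·79 + 125·84 + 178·65 = 0 + 799 + 4898 + 10500 + 11570 = 27767
Σ Rᵢ = 0 + 2 + 16 + 31 + 33 = 82
N̂ = 27767 / 82 ≈ 338.6 → 339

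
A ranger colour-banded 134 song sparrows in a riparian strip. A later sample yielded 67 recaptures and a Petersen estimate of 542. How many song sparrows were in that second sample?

From N = M·C/R: C = N·R / M = 542·67 / 134 = 36314 / 134 = 271.

C = 271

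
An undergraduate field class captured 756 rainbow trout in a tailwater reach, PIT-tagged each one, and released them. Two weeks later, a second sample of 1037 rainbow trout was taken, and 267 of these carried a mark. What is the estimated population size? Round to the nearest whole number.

N ≈ 2936

N = (756 × 1037) / 267 = 783972 / 267 ≈ 2936.2 → 2936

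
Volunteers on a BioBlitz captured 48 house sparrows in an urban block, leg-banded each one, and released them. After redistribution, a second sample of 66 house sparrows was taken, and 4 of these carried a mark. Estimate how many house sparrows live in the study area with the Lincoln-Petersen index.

If marked individuals mix randomly, R/C ≈ M/N, giving N ≈ M·C/R.
N = (48 × 66) / 4 = 3168 / 4 = 792

N = 792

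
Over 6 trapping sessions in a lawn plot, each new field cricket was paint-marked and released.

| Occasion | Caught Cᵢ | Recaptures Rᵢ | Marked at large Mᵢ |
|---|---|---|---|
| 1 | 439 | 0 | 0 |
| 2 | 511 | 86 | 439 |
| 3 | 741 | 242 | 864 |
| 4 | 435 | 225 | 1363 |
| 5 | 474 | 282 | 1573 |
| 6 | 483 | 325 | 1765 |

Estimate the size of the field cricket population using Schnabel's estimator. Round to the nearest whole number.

N ≈ 2634

Σ MᵢCᵢ = 0·439 + 439·511 + 864·741 + 1363·435 + 1573·474 + 1765·483 = 0 + 224329 + 640224 + 592905 + 745602 + 852495 = 3055555
Σ Rᵢ = 0 + 86 + 242 + 225 + 282 + 325 = 1160
N̂ = 3055555 / 1160 ≈ 2634.1 → 2634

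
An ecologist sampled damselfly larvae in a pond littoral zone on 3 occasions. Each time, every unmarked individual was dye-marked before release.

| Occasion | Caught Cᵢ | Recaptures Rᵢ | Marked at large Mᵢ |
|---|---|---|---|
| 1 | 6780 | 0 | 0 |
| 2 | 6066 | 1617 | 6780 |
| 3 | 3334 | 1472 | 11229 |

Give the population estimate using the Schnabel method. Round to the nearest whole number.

N ≈ 25,434

Σ MᵢCᵢ = 0·6780 + 6780·6066 + 11229·3334 = 0 + 41127480 + 37437486 = 78564966
Σ Rᵢ = 0 + 1617 + 1472 = 3089
N̂ = 78564966 / 3089 ≈ 25433.8 → 25434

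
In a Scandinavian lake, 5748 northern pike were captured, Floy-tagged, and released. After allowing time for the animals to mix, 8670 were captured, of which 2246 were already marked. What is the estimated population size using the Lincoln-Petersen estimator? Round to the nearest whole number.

The marked fraction in the recapture sample should equal the marked fraction in the population: 2246/8670 = 5748/N.
N = (5748 × 8670) / 2246 = 49835160 / 2246 ≈ 22188.4 → 22188

N ≈ 22,188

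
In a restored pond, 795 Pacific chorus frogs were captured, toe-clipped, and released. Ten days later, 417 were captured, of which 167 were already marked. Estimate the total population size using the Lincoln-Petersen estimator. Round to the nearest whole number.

If marked individuals mix randomly, R/C ≈ M/N, giving N ≈ M·C/R.
N = (795 × 417) / 167 = 331515 / 167 ≈ 1985.1 → 1985

N ≈ 1985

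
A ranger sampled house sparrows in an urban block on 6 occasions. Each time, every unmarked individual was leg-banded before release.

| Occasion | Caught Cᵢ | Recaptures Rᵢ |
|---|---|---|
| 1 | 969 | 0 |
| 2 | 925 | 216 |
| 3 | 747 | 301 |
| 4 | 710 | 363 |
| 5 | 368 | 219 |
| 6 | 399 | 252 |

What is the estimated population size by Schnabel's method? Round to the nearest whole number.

Marked at large before each occasion: Mᵢ = Σⱼ<ᵢ (Cⱼ − Rⱼ) → M1=0, M2=969, M3=1678, M4=2124, M5=2471, M6=2620
Σ MᵢCᵢ = 0·969 + 969·925 + 1678·747 + 2124·710 + 2471·368 + 2620·399 = 0 + 896325 + 1253466 + 1508040 + 909328 + 1045380 = 5612539
Σ Rᵢ = 0 + 216 + 301 + 363 + 219 + 252 = 1351
N̂ = 5612539 / 1351 ≈ 4154.4 → 4154

N ≈ 4154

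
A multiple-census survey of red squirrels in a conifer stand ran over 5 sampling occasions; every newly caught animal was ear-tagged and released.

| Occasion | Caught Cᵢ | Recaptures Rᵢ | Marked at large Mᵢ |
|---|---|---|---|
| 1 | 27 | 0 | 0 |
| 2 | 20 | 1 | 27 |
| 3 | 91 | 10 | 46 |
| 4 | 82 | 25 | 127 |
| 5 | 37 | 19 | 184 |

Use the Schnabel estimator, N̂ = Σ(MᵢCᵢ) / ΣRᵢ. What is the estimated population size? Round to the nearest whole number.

N ≈ 399

Σ MᵢCᵢ = 0·27 + 27·20 + 46·91 + 127·82 + 184·37 = 0 + 540 + 4186 + 10414 + 6808 = 21948
Σ Rᵢ = 0 + 1 + 10 + 25 + 19 = 55
N̂ = 21948 / 55 ≈ 399.1 → 399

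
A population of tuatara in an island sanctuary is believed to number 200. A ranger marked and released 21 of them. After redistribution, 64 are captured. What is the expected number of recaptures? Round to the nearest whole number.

Expected recaptures E[R] = M·C / N.
E[R] = 21 × 64 / 200 = 1344 / 200 ≈ 6.7 → 7

expected recaptures ≈ 7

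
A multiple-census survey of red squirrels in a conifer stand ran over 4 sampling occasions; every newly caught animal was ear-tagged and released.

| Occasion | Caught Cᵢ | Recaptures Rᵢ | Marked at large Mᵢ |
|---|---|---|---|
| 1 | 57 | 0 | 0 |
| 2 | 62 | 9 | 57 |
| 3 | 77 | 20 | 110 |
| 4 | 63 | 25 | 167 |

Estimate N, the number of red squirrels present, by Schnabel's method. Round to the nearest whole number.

N ≈ 417

Σ MᵢCᵢ = 0·57 + 57·62 + 110·77 + 167·63 = 0 + 3534 + 8470 + 10521 = 22525
Σ Rᵢ = 0 + 9 + 20 + 25 = 54
N̂ = 22525 / 54 ≈ 417.1 → 417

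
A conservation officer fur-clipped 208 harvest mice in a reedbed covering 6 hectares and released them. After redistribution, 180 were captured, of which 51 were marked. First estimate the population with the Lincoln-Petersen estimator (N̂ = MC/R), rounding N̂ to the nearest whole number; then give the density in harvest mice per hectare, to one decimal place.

N̂ = 208·180/51 = 37440/51 ≈ 734.1 → 734
Density = N̂ / area = 734 / 6 ≈ 122.33 → 122.3 per hectare

density ≈ 122.3 harvest mice per hectare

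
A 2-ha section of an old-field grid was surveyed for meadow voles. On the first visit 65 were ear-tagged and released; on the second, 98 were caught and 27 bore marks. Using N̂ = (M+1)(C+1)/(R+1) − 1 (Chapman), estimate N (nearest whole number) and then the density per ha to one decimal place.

N̂ = 66·99/28 − 1 = 6534/28 − 1 ≈ 232.4 → 232
Density = N̂ / area = 232 / 2 = 116.0 per ha

density ≈ 116.0 meadow voles per ha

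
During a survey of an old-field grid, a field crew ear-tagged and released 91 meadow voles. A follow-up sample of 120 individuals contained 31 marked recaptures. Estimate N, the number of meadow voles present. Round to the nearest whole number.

N ≈ 352

N = (91 × 120) / 31 = 10920 / 31 ≈ 352.3 → 352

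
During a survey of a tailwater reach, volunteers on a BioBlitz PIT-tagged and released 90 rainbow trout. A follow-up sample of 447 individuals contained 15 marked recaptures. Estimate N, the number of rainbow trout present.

The marked fraction in the recapture sample should equal the marked fraction in the population: 15/447 = 90/N.
N = (90 × 447) / 15 = 40230 / 15 = 2682

N = 2682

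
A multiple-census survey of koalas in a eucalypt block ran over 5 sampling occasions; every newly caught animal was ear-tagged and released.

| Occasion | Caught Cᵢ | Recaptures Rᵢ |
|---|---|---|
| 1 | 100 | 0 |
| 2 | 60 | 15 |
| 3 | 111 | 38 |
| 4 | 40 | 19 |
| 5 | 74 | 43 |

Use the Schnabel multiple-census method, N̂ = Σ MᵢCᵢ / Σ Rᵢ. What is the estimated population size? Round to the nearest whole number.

Marked at large before each occasion: Mᵢ = Σⱼ<ᵢ (Cⱼ − Rⱼ) → M1=0, M2=100, M3=145, M4=218, M5=239
Σ MᵢCᵢ = 0·100 + 100·60 + 145·111 + 218·40 + 239·74 = 0 + 6000 + 16095 + 8720 + 17686 = 48501
Σ Rᵢ = 0 + 15 + 38 + 19 + 43 = 115
N̂ = 48501 / 115 ≈ 421.7 → 422

N ≈ 422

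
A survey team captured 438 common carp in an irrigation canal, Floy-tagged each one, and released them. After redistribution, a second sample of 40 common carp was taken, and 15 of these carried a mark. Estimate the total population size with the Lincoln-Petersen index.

N = (438 × 40) / 15 = 17520 / 15 = 1168

N = 1168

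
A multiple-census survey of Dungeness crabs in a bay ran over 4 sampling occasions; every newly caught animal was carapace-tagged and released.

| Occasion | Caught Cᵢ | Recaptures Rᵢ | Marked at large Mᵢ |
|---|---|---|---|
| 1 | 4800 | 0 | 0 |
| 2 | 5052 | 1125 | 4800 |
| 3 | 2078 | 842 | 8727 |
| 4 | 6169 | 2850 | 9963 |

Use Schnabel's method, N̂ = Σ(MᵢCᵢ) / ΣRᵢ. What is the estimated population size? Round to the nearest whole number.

N ≈ 21,558

Σ MᵢCᵢ = 0·4800 + 4800·5052 + 8727·2078 + 9963·6169 = 0 + 24249600 + 18134706 + 61461747 = 103846053
Σ Rᵢ = 0 + 1125 + 842 + 2850 = 4817
N̂ = 103846053 / 4817 ≈ 21558.2 → 21558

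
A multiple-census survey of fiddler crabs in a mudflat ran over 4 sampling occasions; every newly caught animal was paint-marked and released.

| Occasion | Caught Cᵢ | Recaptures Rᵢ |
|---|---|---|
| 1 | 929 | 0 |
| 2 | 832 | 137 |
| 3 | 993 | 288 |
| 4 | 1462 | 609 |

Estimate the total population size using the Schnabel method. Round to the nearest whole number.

N ≈ 5600

Marked at large before each occasion: Mᵢ = Σⱼ<ᵢ (Cⱼ − Rⱼ) → M1=0, M2=929, M3=1624, M4=2329
Σ MᵢCᵢ = 0·929 + 929·832 + 1624·993 + 2329·1462 = 0 + 772928 + 1612632 + 3404998 = 5790558
Σ Rᵢ = 0 + 137 + 288 + 609 = 1034
N̂ = 5790558 / 1034 ≈ 5600.2 → 5600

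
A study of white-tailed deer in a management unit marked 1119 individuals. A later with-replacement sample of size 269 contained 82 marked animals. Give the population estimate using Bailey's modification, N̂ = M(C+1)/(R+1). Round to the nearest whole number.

N̂ = 1119·(269+1)/(82+1) = 1119·270/83 = 302130/83 ≈ 3640.1 → 3640

N ≈ 3640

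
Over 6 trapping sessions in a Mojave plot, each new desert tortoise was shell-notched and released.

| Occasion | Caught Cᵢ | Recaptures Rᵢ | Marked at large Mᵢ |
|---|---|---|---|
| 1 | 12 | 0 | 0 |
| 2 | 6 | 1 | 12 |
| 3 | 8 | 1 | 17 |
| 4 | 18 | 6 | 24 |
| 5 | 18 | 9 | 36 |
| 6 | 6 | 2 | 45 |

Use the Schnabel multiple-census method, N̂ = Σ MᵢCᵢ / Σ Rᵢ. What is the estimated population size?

Σ MᵢCᵢ = 0·12 + 12·6 + 17·8 + 24·18 + 36·18 + 45·6 = 0 + 72 + 136 + 432 + 648 + 270 = 1558
Σ Rᵢ = 0 + 1 + 1 + 6 + 9 + 2 = 19
N̂ = 1558 / 19 = 82

N = 82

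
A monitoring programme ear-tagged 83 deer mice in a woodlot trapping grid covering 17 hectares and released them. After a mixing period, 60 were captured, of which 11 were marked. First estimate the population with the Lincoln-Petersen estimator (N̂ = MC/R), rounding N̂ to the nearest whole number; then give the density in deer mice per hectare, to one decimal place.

N̂ = 83·60/11 = 4980/11 ≈ 452.7 → 453
Density = N̂ / area = 453 / 17 ≈ 26.647 → 26.6 per hectare

density ≈ 26.6 deer mice per hectare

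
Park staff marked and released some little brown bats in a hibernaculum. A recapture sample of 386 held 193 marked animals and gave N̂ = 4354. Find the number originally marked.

M = 2177

From N = M·C/R: M = N·R / C = 4354·193 / 386 = 840322 / 386 = 2177.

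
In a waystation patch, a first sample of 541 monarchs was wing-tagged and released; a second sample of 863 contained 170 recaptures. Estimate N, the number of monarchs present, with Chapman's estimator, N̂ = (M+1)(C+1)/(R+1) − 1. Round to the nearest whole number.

N̂ = (541+1)(863+1)/(170+1) − 1 = 542·864/171 − 1
= 468288/171 − 1 ≈ 2738.5 − 1 ≈ 2737.5 → 2738

N ≈ 2738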